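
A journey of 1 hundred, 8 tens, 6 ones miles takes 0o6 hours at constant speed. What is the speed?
Convert 1 hundred, 8 tens, 6 ones (place-value notation) → 1×100 + 8×10 + 6 = 186 (decimal)
Convert 0o6 (octal) → 6 (decimal)
Compute 186 ÷ 6 = 31
31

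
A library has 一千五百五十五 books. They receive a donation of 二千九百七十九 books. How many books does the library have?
Convert 一千五百五十五 (Chinese numeral) → 1×1000 + 5×100 + 5×10 + 5 = 1555 (decimal)
Convert 二千九百七十九 (Chinese numeral) → 2×1000 + 9×100 + 7×10 + 9 = 2979 (decimal)
Compute 1555 + 2979 = 4534
4534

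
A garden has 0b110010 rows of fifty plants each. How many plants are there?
Convert fifty (English words) → 50 (decimal)
Convert 0b110010 (binary) → 32 + 16 + 2 = 50 (decimal)
Compute 50 × 50 = 2500
2500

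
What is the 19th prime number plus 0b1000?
The 19th prime number = 67
Convert 0b1000 (binary) → 8 (decimal)
Compute 67 + 8 = 75
75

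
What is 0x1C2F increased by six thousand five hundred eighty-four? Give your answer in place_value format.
Convert 0x1C2F (hexadecimal) → 1×4096 + 12×256 + 2×16 + 15 = 7215 (decimal)
Convert six thousand five hundred eighty-four (English words) → 6×1000 + 5×100 + 84 = 6584 (decimal)
Compute 7215 + 6584 = 13799
Convert 13799 (decimal) → 13799 = 13×1000 + 7×100 + 9×10 + 9 → 13 thousands, 7 hundreds, 9 tens, 9 ones (place-value notation)
13 thousands, 7 hundreds, 9 tens, 9 ones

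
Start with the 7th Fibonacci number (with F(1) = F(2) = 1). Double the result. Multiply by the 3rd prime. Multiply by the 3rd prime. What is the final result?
Convert the 7th Fibonacci number (with F(1) = F(2) = 1) (Fibonacci index) → 1, 1, 2, 3, 5, 8, 13 → 13 (decimal)
Start: 13
13 × 2 = 26
Convert the 3rd prime (prime index) → 5 (decimal)
26 × 5 = 130
Convert the 3rd prime (prime index) → 5 (decimal)
130 × 5 = 650
650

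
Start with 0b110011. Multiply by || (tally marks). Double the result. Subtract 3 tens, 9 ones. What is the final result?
Convert 0b110011 (binary) → 32 + 16 + 2 + 1 = 51 (decimal)
Start: 51
Convert || (tally marks) → 2 (decimal)
51 × 2 = 102
102 × 2 = 204
Convert 3 tens, 9 ones (place-value notation) → 3×10 + 9 = 39 (decimal)
204 - 39 = 165
165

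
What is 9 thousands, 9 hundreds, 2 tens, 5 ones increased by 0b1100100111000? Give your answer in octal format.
Convert 9 thousands, 9 hundreds, 2 tens, 5 ones (place-value notation) → 9×1000 + 9×100 + 2×10 + 5 = 9925 (decimal)
Convert 0b1100100111000 (binary) → 4096 + 2048 + 256 + 32 + 16 + 8 = 6456 (decimal)
Compute 9925 + 6456 = 16381
Convert 16381 (decimal) → 16381 = 3×4096 + 7×512 + 7×64 + 7×8 + 5 → 0o37775 (octal)
0o37775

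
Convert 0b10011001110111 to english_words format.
Convert 0b10011001110111 (binary) → 8192 + 1024 + 512 + 64 + 32 + 16 + 4 + 2 + 1 = 9847 (decimal)
Convert 9847 (decimal) → 9847 = 9×1000 + 8×100 + 47 → nine thousand eight hundred forty-seven (English words)
nine thousand eight hundred forty-seven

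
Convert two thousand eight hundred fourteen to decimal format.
Convert two thousand eight hundred fourteen (English words) → 2×1000 + 8×100 + 14 = 2814 (decimal)
2814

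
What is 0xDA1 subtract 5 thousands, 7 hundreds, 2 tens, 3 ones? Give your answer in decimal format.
Convert 0xDA1 (hexadecimal) → 13×256 + 10×16 + 1 = 3489 (decimal)
Convert 5 thousands, 7 hundreds, 2 tens, 3 ones (place-value notation) → 5×1000 + 7×100 + 2×10 + 3 = 5723 (decimal)
Compute 3489 - 5723 = -2234
-2234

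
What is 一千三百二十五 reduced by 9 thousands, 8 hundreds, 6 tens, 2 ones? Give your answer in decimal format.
Convert 一千三百二十五 (Chinese numeral) → 1×1000 + 3×100 + 2×10 + 5 = 1325 (decimal)
Convert 9 thousands, 8 hundreds, 6 tens, 2 ones (place-value notation) → 9×1000 + 8×100 + 6×10 + 2 = 9862 (decimal)
Compute 1325 - 9862 = -8537
-8537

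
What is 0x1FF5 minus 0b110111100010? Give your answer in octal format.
Convert 0x1FF5 (hexadecimal) → 1×4096 + 15×256 + 15×16 + 5 = 8181 (decimal)
Convert 0b110111100010 (binary) → 2048 + 1024 + 256 + 128 + 64 + 32 + 2 = 3554 (decimal)
Compute 8181 - 3554 = 4627
Convert 4627 (decimal) → 4627 = 1×4096 + 1×512 + 2×8 + 3 → 0o11023 (octal)
0o11023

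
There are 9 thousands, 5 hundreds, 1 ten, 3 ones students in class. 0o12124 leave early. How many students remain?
Convert 9 thousands, 5 hundreds, 1 ten, 3 ones (place-value notation) → 9×1000 + 5×100 + 1×10 + 3 = 9513 (decimal)
Convert 0o12124 (octal) → 1×4096 + 2×512 + 1×64 + 2×8 + 4 = 5204 (decimal)
Compute 9513 - 5204 = 4309
4309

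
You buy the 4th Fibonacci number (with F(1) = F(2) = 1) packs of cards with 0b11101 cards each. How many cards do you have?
Convert 0b11101 (binary) → 16 + 8 + 4 + 1 = 29 (decimal)
Convert the 4th Fibonacci number (with F(1) = F(2) = 1) (Fibonacci index) → 1, 1, 2, 3 → 3 (decimal)
Compute 29 × 3 = 87
87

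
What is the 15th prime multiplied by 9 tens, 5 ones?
Convert the 15th prime (prime index) → 47 (decimal)
Convert 9 tens, 5 ones (place-value notation) → 9×10 + 5 = 95 (decimal)
Compute 47 × 95 = 4465
4465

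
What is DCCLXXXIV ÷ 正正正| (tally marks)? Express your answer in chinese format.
Convert DCCLXXXIV (Roman numeral) → 500 + 100 + 100 + 50 + 10 + 10 + 10 + 4 = 784 (decimal)
Convert 正正正| (tally marks) → 5 + 5 + 5 + 1 = 16 (decimal)
Compute 784 ÷ 16 = 49
Convert 49 (decimal) → 49 = 4×10 + 9 → 四十九 (Chinese numeral)
四十九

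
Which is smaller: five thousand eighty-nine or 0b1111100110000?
Convert five thousand eighty-nine (English words) → 5×1000 + 89 = 5089 (decimal)
Convert 0b1111100110000 (binary) → 4096 + 2048 + 1024 + 512 + 256 + 32 + 16 = 7984 (decimal)
Compare 5089 vs 7984: smaller = 5089
5089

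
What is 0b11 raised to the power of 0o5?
Convert 0b11 (binary) → 2 + 1 = 3 (decimal)
Convert 0o5 (octal) → 5 (decimal)
Compute 3 ^ 5 = 243
243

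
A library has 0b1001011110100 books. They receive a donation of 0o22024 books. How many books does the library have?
Convert 0b1001011110100 (binary) → 4096 + 512 + 128 + 64 + 32 + 16 + 4 = 4852 (decimal)
Convert 0o22024 (octal) → 2×4096 + 2×512 + 2×8 + 4 = 9236 (decimal)
Compute 4852 + 9236 = 14088
14088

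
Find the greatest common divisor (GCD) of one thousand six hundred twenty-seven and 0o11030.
Convert one thousand six hundred twenty-seven (English words) → 1×1000 + 6×100 + 27 = 1627 (decimal)
Convert 0o11030 (octal) → 1×4096 + 1×512 + 3×8 = 4632 (decimal)
Compute gcd(1627, 4632) = 1
1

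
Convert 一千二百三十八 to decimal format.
Convert 一千二百三十八 (Chinese numeral) → 1×1000 + 2×100 + 3×10 + 8 = 1238 (decimal)
1238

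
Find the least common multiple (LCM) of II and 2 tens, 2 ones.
Convert II (Roman numeral) → 1 + 1 = 2 (decimal)
Convert 2 tens, 2 ones (place-value notation) → 2×10 + 2 = 22 (decimal)
Compute lcm(2, 22) = 22
22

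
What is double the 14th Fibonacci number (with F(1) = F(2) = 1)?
The 14th Fibonacci number (with F(1) = F(2) = 1): 1, 1, 2, 3, 5, 8, 13, 21, 34, 55, 89, 144, 233, 377 → 377
Compute 377 × 2 = 754
754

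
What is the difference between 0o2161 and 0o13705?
Convert 0o2161 (octal) → 2×512 + 1×64 + 6×8 + 1 = 1137 (decimal)
Convert 0o13705 (octal) → 1×4096 + 3×512 + 7×64 + 5 = 6085 (decimal)
Difference: |1137 - 6085| = 4948
4948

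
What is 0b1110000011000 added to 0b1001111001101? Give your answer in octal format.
Convert 0b1110000011000 (binary) → 4096 + 2048 + 1024 + 16 + 8 = 7192 (decimal)
Convert 0b1001111001101 (binary) → 4096 + 512 + 256 + 128 + 64 + 8 + 4 + 1 = 5069 (decimal)
Compute 7192 + 5069 = 12261
Convert 12261 (decimal) → 12261 = 2×4096 + 7×512 + 7×64 + 4×8 + 5 → 0o27745 (octal)
0o27745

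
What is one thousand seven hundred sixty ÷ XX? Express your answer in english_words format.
Convert one thousand seven hundred sixty (English words) → 1×1000 + 7×100 + 60 = 1760 (decimal)
Convert XX (Roman numeral) → 10 + 10 = 20 (decimal)
Compute 1760 ÷ 20 = 88
Convert 88 (decimal) → eighty-eight (English words)
eighty-eight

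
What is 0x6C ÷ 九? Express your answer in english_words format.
Convert 0x6C (hexadecimal) → 6×16 + 12 = 108 (decimal)
Convert 九 (Chinese numeral) → 9 (decimal)
Compute 108 ÷ 9 = 12
Convert 12 (decimal) → twelve (English words)
twelve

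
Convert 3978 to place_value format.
Convert 3978 (decimal) → 3978 = 3×1000 + 9×100 + 7×10 + 8 → 3 thousands, 9 hundreds, 7 tens, 8 ones (place-value notation)
3 thousands, 9 hundreds, 7 tens, 8 ones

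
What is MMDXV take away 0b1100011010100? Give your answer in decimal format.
Convert MMDXV (Roman numeral) → 1000 + 1000 + 500 + 10 + 5 = 2515 (decimal)
Convert 0b1100011010100 (binary) → 4096 + 2048 + 128 + 64 + 16 + 4 = 6356 (decimal)
Compute 2515 - 6356 = -3841
-3841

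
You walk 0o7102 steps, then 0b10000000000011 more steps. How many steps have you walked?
Convert 0o7102 (octal) → 7×512 + 1×64 + 2 = 3650 (decimal)
Convert 0b10000000000011 (binary) → 8192 + 2 + 1 = 8195 (decimal)
Compute 3650 + 8195 = 11845
11845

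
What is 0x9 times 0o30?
Convert 0x9 (hexadecimal) → 9 (decimal)
Convert 0o30 (octal) → 3×8 = 24 (decimal)
Compute 9 × 24 = 216
216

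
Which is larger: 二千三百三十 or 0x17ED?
Convert 二千三百三十 (Chinese numeral) → 2×1000 + 3×100 + 3×10 = 2330 (decimal)
Convert 0x17ED (hexadecimal) → 1×4096 + 7×256 + 14×16 + 13 = 6125 (decimal)
Compare 2330 vs 6125: larger = 6125
6125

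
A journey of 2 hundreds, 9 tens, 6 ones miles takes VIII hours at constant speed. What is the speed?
Convert 2 hundreds, 9 tens, 6 ones (place-value notation) → 2×100 + 9×10 + 6 = 296 (decimal)
Convert VIII (Roman numeral) → 5 + 1 + 1 + 1 = 8 (decimal)
Compute 296 ÷ 8 = 37
37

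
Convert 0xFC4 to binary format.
Convert 0xFC4 (hexadecimal) → 15×256 + 12×16 + 4 = 4036 (decimal)
Convert 4036 (decimal) → 4036 = 2048 + 1024 + 512 + 256 + 128 + 64 + 4 → 0b111111000100 (binary)
0b111111000100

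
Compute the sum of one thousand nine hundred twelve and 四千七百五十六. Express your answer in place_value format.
Convert one thousand nine hundred twelve (English words) → 1×1000 + 9×100 + 12 = 1912 (decimal)
Convert 四千七百五十六 (Chinese numeral) → 4×1000 + 7×100 + 5×10 + 6 = 4756 (decimal)
Compute 1912 + 4756 = 6668
Convert 6668 (decimal) → 6668 = 6×1000 + 6×100 + 6×10 + 8 → 6 thousands, 6 hundreds, 6 tens, 8 ones (place-value notation)
6 thousands, 6 hundreds, 6 tens, 8 ones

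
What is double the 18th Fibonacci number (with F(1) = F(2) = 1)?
The 18th Fibonacci number (with F(1) = F(2) = 1) = 2584
Compute 2584 × 2 = 5168
5168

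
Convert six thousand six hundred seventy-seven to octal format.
Convert six thousand six hundred seventy-seven (English words) → 6×1000 + 6×100 + 77 = 6677 (decimal)
Convert 6677 (decimal) → 6677 = 1×4096 + 5×512 + 2×8 + 5 → 0o15025 (octal)
0o15025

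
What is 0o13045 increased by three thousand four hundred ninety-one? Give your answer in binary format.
Convert 0o13045 (octal) → 1×4096 + 3×512 + 4×8 + 5 = 5669 (decimal)
Convert three thousand four hundred ninety-one (English words) → 3×1000 + 4×100 + 91 = 3491 (decimal)
Compute 5669 + 3491 = 9160
Convert 9160 (decimal) → 9160 = 8192 + 512 + 256 + 128 + 64 + 8 → 0b10001111001000 (binary)
0b10001111001000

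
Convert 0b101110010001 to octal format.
Convert 0b101110010001 (binary) → 2048 + 512 + 256 + 128 + 16 + 1 = 2961 (decimal)
Convert 2961 (decimal) → 2961 = 5×512 + 6×64 + 2×8 + 1 → 0o5621 (octal)
0o5621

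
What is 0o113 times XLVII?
Convert 0o113 (octal) → 1×64 + 1×8 + 3 = 75 (decimal)
Convert XLVII (Roman numeral) → 40 + 5 + 1 + 1 = 47 (decimal)
Compute 75 × 47 = 3525
3525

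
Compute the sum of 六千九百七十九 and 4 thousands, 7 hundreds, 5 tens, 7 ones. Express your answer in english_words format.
Convert 六千九百七十九 (Chinese numeral) → 6×1000 + 9×100 + 7×10 + 9 = 6979 (decimal)
Convert 4 thousands, 7 hundreds, 5 tens, 7 ones (place-value notation) → 4×1000 + 7×100 + 5×10 + 7 = 4757 (decimal)
Compute 6979 + 4757 = 11736
Convert 11736 (decimal) → 11736 = 11×1000 + 7×100 + 36 → eleven thousand seven hundred thirty-six (English words)
eleven thousand seven hundred thirty-six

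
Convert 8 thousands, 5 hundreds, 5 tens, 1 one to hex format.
Convert 8 thousands, 5 hundreds, 5 tens, 1 one (place-value notation) → 8×1000 + 5×100 + 5×10 + 1 = 8551 (decimal)
Convert 8551 (decimal) → 8551 = 2×4096 + 1×256 + 6×16 + 7 → 0x2167 (hexadecimal)
0x2167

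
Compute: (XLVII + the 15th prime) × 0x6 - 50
Convert XLVII (Roman numeral) → 40 + 5 + 1 + 1 = 47 (decimal)
Convert the 15th prime (prime index) → 47 (decimal)
Convert 0x6 (hexadecimal) → 6 (decimal)
Expression in decimal: (47 + 47) × 6 - 50
Parentheses first: 47 + 47 = 94
Multiply: 94 × 6 = 564
Subtract: 564 - 50 = 514
514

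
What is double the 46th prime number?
The 46th prime number = 199
Compute 199 × 2 = 398
398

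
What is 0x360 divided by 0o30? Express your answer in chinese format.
Convert 0x360 (hexadecimal) → 3×256 + 6×16 = 864 (decimal)
Convert 0o30 (octal) → 3×8 = 24 (decimal)
Compute 864 ÷ 24 = 36
Convert 36 (decimal) → 36 = 3×10 + 6 → 三十六 (Chinese numeral)
三十六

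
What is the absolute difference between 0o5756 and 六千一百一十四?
Convert 0o5756 (octal) → 5×512 + 7×64 + 5×8 + 6 = 3054 (decimal)
Convert 六千一百一十四 (Chinese numeral) → 6×1000 + 1×100 + 1×10 + 4 = 6114 (decimal)
Compute |3054 - 6114| = 3060
3060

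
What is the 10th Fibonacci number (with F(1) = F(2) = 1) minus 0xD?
The 10th Fibonacci number (with F(1) = F(2) = 1): 1, 1, 2, 3, 5, 8, 13, 21, 34, 55 → 55
Convert 0xD (hexadecimal) → 13 (decimal)
Compute 55 - 13 = 42
42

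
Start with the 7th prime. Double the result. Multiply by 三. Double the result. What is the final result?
Convert the 7th prime (prime index) → 17 (decimal)
Start: 17
17 × 2 = 34
Convert 三 (Chinese numeral) → 3 (decimal)
34 × 3 = 102
102 × 2 = 204
204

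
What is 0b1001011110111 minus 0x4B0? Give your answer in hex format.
Convert 0b1001011110111 (binary) → 4096 + 512 + 128 + 64 + 32 + 16 + 4 + 2 + 1 = 4855 (decimal)
Convert 0x4B0 (hexadecimal) → 4×256 + 11×16 = 1200 (decimal)
Compute 4855 - 1200 = 3655
Convert 3655 (decimal) → 3655 = 14×256 + 4×16 + 7 → 0xE47 (hexadecimal)
0xE47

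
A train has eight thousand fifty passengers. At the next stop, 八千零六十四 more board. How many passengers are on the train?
Convert eight thousand fifty (English words) → 8×1000 + 50 = 8050 (decimal)
Convert 八千零六十四 (Chinese numeral) → 8×1000 + 6×10 + 4 = 8064 (decimal)
Compute 8050 + 8064 = 16114
16114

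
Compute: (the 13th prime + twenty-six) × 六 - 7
Convert the 13th prime (prime index) → 41 (decimal)
Convert twenty-six (English words) → 26 (decimal)
Convert 六 (Chinese numeral) → 6 (decimal)
Expression in decimal: (41 + 26) × 6 - 7
Parentheses first: 41 + 26 = 67
Multiply: 67 × 6 = 402
Subtract: 402 - 7 = 395
395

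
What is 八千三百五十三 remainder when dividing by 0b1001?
Convert 八千三百五十三 (Chinese numeral) → 8×1000 + 3×100 + 5×10 + 3 = 8353 (decimal)
Convert 0b1001 (binary) → 8 + 1 = 9 (decimal)
Compute 8353 mod 9 = 1
1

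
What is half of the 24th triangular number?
The 24th triangular number = 24×25/2 = 300
Compute 300 ÷ 2 = 150
150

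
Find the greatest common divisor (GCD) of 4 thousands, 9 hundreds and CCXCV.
Convert 4 thousands, 9 hundreds (place-value notation) → 4×1000 + 9×100 = 4900 (decimal)
Convert CCXCV (Roman numeral) → 100 + 100 + 90 + 5 = 295 (decimal)
Compute gcd(4900, 295) = 5
5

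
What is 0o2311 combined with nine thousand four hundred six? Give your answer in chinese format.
Convert 0o2311 (octal) → 2×512 + 3×64 + 1×8 + 1 = 1225 (decimal)
Convert nine thousand four hundred six (English words) → 9×1000 + 4×100 + 6 = 9406 (decimal)
Compute 1225 + 9406 = 10631
Convert 10631 (decimal) → 10631 = 1×10000 + 6×100 + 3×10 + 1 → 一万零六百三十一 (Chinese numeral)
一万零六百三十一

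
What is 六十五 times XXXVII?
Convert 六十五 (Chinese numeral) → 6×10 + 5 = 65 (decimal)
Convert XXXVII (Roman numeral) → 10 + 10 + 10 + 5 + 1 + 1 = 37 (decimal)
Compute 65 × 37 = 2405
2405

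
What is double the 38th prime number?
The 38th prime number = 163
Compute 163 × 2 = 326
326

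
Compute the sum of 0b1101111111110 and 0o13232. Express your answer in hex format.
Convert 0b1101111111110 (binary) → 4096 + 2048 + 512 + 256 + 128 + 64 + 32 + 16 + 8 + 4 + 2 = 7166 (decimal)
Convert 0o13232 (octal) → 1×4096 + 3×512 + 2×64 + 3×8 + 2 = 5786 (decimal)
Compute 7166 + 5786 = 12952
Convert 12952 (decimal) → 12952 = 3×4096 + 2×256 + 9×16 + 8 → 0x3298 (hexadecimal)
0x3298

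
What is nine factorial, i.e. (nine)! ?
Convert nine (English words) → 9 (decimal)
Compute 9! = 362880
362880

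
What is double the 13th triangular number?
The 13th triangular number = 13×14/2 = 91
Compute 91 × 2 = 182
182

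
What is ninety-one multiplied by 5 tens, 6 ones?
Convert ninety-one (English words) → 91 (decimal)
Convert 5 tens, 6 ones (place-value notation) → 5×10 + 6 = 56 (decimal)
Compute 91 × 56 = 5096
5096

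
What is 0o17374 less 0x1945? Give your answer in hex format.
Convert 0o17374 (octal) → 1×4096 + 7×512 + 3×64 + 7×8 + 4 = 7932 (decimal)
Convert 0x1945 (hexadecimal) → 1×4096 + 9×256 + 4×16 + 5 = 6469 (decimal)
Compute 7932 - 6469 = 1463
Convert 1463 (decimal) → 1463 = 5×256 + 11×16 + 7 → 0x5B7 (hexadecimal)
0x5B7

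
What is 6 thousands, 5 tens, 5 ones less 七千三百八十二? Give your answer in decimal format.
Convert 6 thousands, 5 tens, 5 ones (place-value notation) → 6×1000 + 5×10 + 5 = 6055 (decimal)
Convert 七千三百八十二 (Chinese numeral) → 7×1000 + 3×100 + 8×10 + 2 = 7382 (decimal)
Compute 6055 - 7382 = -1327
-1327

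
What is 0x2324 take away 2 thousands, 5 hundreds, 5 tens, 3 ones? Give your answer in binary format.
Convert 0x2324 (hexadecimal) → 2×4096 + 3×256 + 2×16 + 4 = 8996 (decimal)
Convert 2 thousands, 5 hundreds, 5 tens, 3 ones (place-value notation) → 2×1000 + 5×100 + 5×10 + 3 = 2553 (decimal)
Compute 8996 - 2553 = 6443
Convert 6443 (decimal) → 6443 = 4096 + 2048 + 256 + 32 + 8 + 2 + 1 → 0b1100100101011 (binary)
0b1100100101011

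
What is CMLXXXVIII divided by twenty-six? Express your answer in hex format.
Convert CMLXXXVIII (Roman numeral) → 900 + 50 + 10 + 10 + 10 + 5 + 1 + 1 + 1 = 988 (decimal)
Convert twenty-six (English words) → 26 (decimal)
Compute 988 ÷ 26 = 38
Convert 38 (decimal) → 38 = 2×16 + 6 → 0x26 (hexadecimal)
0x26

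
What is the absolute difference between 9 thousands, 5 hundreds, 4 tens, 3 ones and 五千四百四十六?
Convert 9 thousands, 5 hundreds, 4 tens, 3 ones (place-value notation) → 9×1000 + 5×100 + 4×10 + 3 = 9543 (decimal)
Convert 五千四百四十六 (Chinese numeral) → 5×1000 + 4×100 + 4×10 + 6 = 5446 (decimal)
Compute |9543 - 5446| = 4097
4097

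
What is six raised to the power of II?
Convert six (English words) → 6 (decimal)
Convert II (Roman numeral) → 1 + 1 = 2 (decimal)
Compute 6 ^ 2 = 36
36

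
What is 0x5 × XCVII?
Convert 0x5 (hexadecimal) → 5 (decimal)
Convert XCVII (Roman numeral) → 90 + 5 + 1 + 1 = 97 (decimal)
Compute 5 × 97 = 485
485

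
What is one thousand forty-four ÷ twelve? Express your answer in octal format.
Convert one thousand forty-four (English words) → 1×1000 + 44 = 1044 (decimal)
Convert twelve (English words) → 12 (decimal)
Compute 1044 ÷ 12 = 87
Convert 87 (decimal) → 87 = 1×64 + 2×8 + 7 → 0o127 (octal)
0o127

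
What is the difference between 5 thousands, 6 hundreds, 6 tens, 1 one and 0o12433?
Convert 5 thousands, 6 hundreds, 6 tens, 1 one (place-value notation) → 5×1000 + 6×100 + 6×10 + 1 = 5661 (decimal)
Convert 0o12433 (octal) → 1×4096 + 2×512 + 4×64 + 3×8 + 3 = 5403 (decimal)
Difference: |5661 - 5403| = 258
258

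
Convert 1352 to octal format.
Convert 1352 (decimal) → 1352 = 2×512 + 5×64 + 1×8 → 0o2510 (octal)
0o2510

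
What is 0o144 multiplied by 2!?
Convert 0o144 (octal) → 1×64 + 4×8 + 4 = 100 (decimal)
Convert 2! (factorial) → 2 (decimal)
Compute 100 × 2 = 200
200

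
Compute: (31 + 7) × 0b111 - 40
Convert 0b111 (binary) → 4 + 2 + 1 = 7 (decimal)
Expression in decimal: (31 + 7) × 7 - 40
Parentheses first: 31 + 7 = 38
Multiply: 38 × 7 = 266
Subtract: 266 - 40 = 226
226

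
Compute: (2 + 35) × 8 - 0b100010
Convert 0b100010 (binary) → 32 + 2 = 34 (decimal)
Expression in decimal: (2 + 35) × 8 - 34
Parentheses first: 2 + 35 = 37
Multiply: 37 × 8 = 296
Subtract: 296 - 34 = 262
262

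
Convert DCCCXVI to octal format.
Convert DCCCXVI (Roman numeral) → 500 + 100 + 100 + 100 + 10 + 5 + 1 = 816 (decimal)
Convert 816 (decimal) → 816 = 1×512 + 4×64 + 6×8 → 0o1460 (octal)
0o1460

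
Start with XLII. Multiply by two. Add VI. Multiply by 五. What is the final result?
Convert XLII (Roman numeral) → 40 + 1 + 1 = 42 (decimal)
Start: 42
Convert two (English words) → 2 (decimal)
42 × 2 = 84
Convert VI (Roman numeral) → 5 + 1 = 6 (decimal)
84 + 6 = 90
Convert 五 (Chinese numeral) → 5 (decimal)
90 × 5 = 450
450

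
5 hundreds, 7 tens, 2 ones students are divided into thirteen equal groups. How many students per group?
Convert 5 hundreds, 7 tens, 2 ones (place-value notation) → 5×100 + 7×10 + 2 = 572 (decimal)
Convert thirteen (English words) → 13 (decimal)
Compute 572 ÷ 13 = 44
44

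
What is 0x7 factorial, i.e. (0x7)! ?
Convert 0x7 (hexadecimal) → 7 (decimal)
Compute 7! = 5040
5040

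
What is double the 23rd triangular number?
The 23rd triangular number = 23×24/2 = 276
Compute 276 × 2 = 552
552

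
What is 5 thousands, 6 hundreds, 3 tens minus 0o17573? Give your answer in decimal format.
Convert 5 thousands, 6 hundreds, 3 tens (place-value notation) → 5×1000 + 6×100 + 3×10 = 5630 (decimal)
Convert 0o17573 (octal) → 1×4096 + 7×512 + 5×64 + 7×8 + 3 = 8059 (decimal)
Compute 5630 - 8059 = -2429
-2429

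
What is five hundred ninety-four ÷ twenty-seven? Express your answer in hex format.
Convert five hundred ninety-four (English words) → 5×100 + 94 = 594 (decimal)
Convert twenty-seven (English words) → 27 (decimal)
Compute 594 ÷ 27 = 22
Convert 22 (decimal) → 22 = 1×16 + 6 → 0x16 (hexadecimal)
0x16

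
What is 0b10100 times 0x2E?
Convert 0b10100 (binary) → 16 + 4 = 20 (decimal)
Convert 0x2E (hexadecimal) → 2×16 + 14 = 46 (decimal)
Compute 20 × 46 = 920
920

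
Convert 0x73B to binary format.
Convert 0x73B (hexadecimal) → 7×256 + 3×16 + 11 = 1851 (decimal)
Convert 1851 (decimal) → 1851 = 1024 + 512 + 256 + 32 + 16 + 8 + 2 + 1 → 0b11100111011 (binary)
0b11100111011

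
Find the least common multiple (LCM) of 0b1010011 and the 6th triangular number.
Convert 0b1010011 (binary) → 64 + 16 + 2 + 1 = 83 (decimal)
Convert the 6th triangular number (triangular index) → 6×7/2 = 21 (decimal)
Compute lcm(83, 21) = 1743
1743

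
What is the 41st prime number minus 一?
The 41st prime number = 179
Convert 一 (Chinese numeral) → 1 (decimal)
Compute 179 - 1 = 178
178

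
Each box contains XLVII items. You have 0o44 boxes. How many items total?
Convert XLVII (Roman numeral) → 40 + 5 + 1 + 1 = 47 (decimal)
Convert 0o44 (octal) → 4×8 + 4 = 36 (decimal)
Compute 47 × 36 = 1692
1692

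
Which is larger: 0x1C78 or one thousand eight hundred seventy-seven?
Convert 0x1C78 (hexadecimal) → 1×4096 + 12×256 + 7×16 + 8 = 7288 (decimal)
Convert one thousand eight hundred seventy-seven (English words) → 1×1000 + 8×100 + 77 = 1877 (decimal)
Compare 7288 vs 1877: larger = 7288
7288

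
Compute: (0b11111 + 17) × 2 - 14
Convert 0b11111 (binary) → 16 + 8 + 4 + 2 + 1 = 31 (decimal)
Expression in decimal: (31 + 17) × 2 - 14
Parentheses first: 31 + 17 = 48
Multiply: 48 × 2 = 96
Subtract: 96 - 14 = 82
82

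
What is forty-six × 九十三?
Convert forty-six (English words) → 46 (decimal)
Convert 九十三 (Chinese numeral) → 9×10 + 3 = 93 (decimal)
Compute 46 × 93 = 4278
4278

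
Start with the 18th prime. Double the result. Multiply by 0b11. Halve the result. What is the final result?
Convert the 18th prime (prime index) → 61 (decimal)
Start: 61
61 × 2 = 122
Convert 0b11 (binary) → 2 + 1 = 3 (decimal)
122 × 3 = 366
366 ÷ 2 = 183
183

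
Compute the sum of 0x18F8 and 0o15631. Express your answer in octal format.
Convert 0x18F8 (hexadecimal) → 1×4096 + 8×256 + 15×16 + 8 = 6392 (decimal)
Convert 0o15631 (octal) → 1×4096 + 5×512 + 6×64 + 3×8 + 1 = 7065 (decimal)
Compute 6392 + 7065 = 13457
Convert 13457 (decimal) → 13457 = 3×4096 + 2×512 + 2×64 + 2×8 + 1 → 0o32221 (octal)
0o32221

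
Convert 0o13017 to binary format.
Convert 0o13017 (octal) → 1×4096 + 3×512 + 1×8 + 7 = 5647 (decimal)
Convert 5647 (decimal) → 5647 = 4096 + 1024 + 512 + 8 + 4 + 2 + 1 → 0b1011000001111 (binary)
0b1011000001111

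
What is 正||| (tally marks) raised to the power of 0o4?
Convert 正||| (tally marks) → 5 + 3 = 8 (decimal)
Convert 0o4 (octal) → 4 (decimal)
Compute 8 ^ 4 = 4096
4096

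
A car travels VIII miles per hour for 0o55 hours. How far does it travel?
Convert VIII (Roman numeral) → 5 + 1 + 1 + 1 = 8 (decimal)
Convert 0o55 (octal) → 5×8 + 5 = 45 (decimal)
Compute 8 × 45 = 360
360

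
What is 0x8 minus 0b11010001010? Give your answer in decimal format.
Convert 0x8 (hexadecimal) → 8 (decimal)
Convert 0b11010001010 (binary) → 1024 + 512 + 128 + 8 + 2 = 1674 (decimal)
Compute 8 - 1674 = -1666
-1666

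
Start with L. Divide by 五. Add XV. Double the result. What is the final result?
Convert L (Roman numeral) → 50 (decimal)
Start: 50
Convert 五 (Chinese numeral) → 5 (decimal)
50 ÷ 5 = 10
Convert XV (Roman numeral) → 10 + 5 = 15 (decimal)
10 + 15 = 25
25 × 2 = 50
50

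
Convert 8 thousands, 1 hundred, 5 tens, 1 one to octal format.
Convert 8 thousands, 1 hundred, 5 tens, 1 one (place-value notation) → 8×1000 + 1×100 + 5×10 + 1 = 8151 (decimal)
Convert 8151 (decimal) → 8151 = 1×4096 + 7×512 + 7×64 + 2×8 + 7 → 0o17727 (octal)
0o17727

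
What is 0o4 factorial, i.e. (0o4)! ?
Convert 0o4 (octal) → 4 (decimal)
Compute 4! = 24
24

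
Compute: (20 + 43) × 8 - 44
Parentheses first: 20 + 43 = 63
Multiply: 63 × 8 = 504
Subtract: 504 - 44 = 460
460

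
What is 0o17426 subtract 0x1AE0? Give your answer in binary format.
Convert 0o17426 (octal) → 1×4096 + 7×512 + 4×64 + 2×8 + 6 = 7958 (decimal)
Convert 0x1AE0 (hexadecimal) → 1×4096 + 10×256 + 14×16 = 6880 (decimal)
Compute 7958 - 6880 = 1078
Convert 1078 (decimal) → 1078 = 1024 + 32 + 16 + 4 + 2 → 0b10000110110 (binary)
0b10000110110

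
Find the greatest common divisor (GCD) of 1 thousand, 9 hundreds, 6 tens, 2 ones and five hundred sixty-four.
Convert 1 thousand, 9 hundreds, 6 tens, 2 ones (place-value notation) → 1×1000 + 9×100 + 6×10 + 2 = 1962 (decimal)
Convert five hundred sixty-four (English words) → 5×100 + 64 = 564 (decimal)
Compute gcd(1962, 564) = 6
6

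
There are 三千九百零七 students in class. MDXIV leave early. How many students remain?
Convert 三千九百零七 (Chinese numeral) → 3×1000 + 9×100 + 7 = 3907 (decimal)
Convert MDXIV (Roman numeral) → 1000 + 500 + 10 + 4 = 1514 (decimal)
Compute 3907 - 1514 = 2393
2393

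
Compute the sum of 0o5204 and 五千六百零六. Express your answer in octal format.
Convert 0o5204 (octal) → 5×512 + 2×64 + 4 = 2692 (decimal)
Convert 五千六百零六 (Chinese numeral) → 5×1000 + 6×100 + 6 = 5606 (decimal)
Compute 2692 + 5606 = 8298
Convert 8298 (decimal) → 8298 = 2×4096 + 1×64 + 5×8 + 2 → 0o20152 (octal)
0o20152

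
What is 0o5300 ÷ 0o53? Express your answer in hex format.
Convert 0o5300 (octal) → 5×512 + 3×64 = 2752 (decimal)
Convert 0o53 (octal) → 5×8 + 3 = 43 (decimal)
Compute 2752 ÷ 43 = 64
Convert 64 (decimal) → 64 = 4×16 → 0x40 (hexadecimal)
0x40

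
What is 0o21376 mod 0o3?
Convert 0o21376 (octal) → 2×4096 + 1×512 + 3×64 + 7×8 + 6 = 8958 (decimal)
Convert 0o3 (octal) → 3 (decimal)
Compute 8958 mod 3 = 0
0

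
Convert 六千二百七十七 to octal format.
Convert 六千二百七十七 (Chinese numeral) → 6×1000 + 2×100 + 7×10 + 7 = 6277 (decimal)
Convert 6277 (decimal) → 6277 = 1×4096 + 4×512 + 2×64 + 5 → 0o14205 (octal)
0o14205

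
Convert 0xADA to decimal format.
Convert 0xADA (hexadecimal) → 10×256 + 13×16 + 10 = 2778 (decimal)
2778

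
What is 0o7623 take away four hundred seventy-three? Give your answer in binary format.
Convert 0o7623 (octal) → 7×512 + 6×64 + 2×8 + 3 = 3987 (decimal)
Convert four hundred seventy-three (English words) → 4×100 + 73 = 473 (decimal)
Compute 3987 - 473 = 3514
Convert 3514 (decimal) → 3514 = 2048 + 1024 + 256 + 128 + 32 + 16 + 8 + 2 → 0b110110111010 (binary)
0b110110111010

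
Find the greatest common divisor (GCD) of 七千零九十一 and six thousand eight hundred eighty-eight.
Convert 七千零九十一 (Chinese numeral) → 7×1000 + 9×10 + 1 = 7091 (decimal)
Convert six thousand eight hundred eighty-eight (English words) → 6×1000 + 8×100 + 88 = 6888 (decimal)
Compute gcd(7091, 6888) = 7
7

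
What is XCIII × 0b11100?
Convert XCIII (Roman numeral) → 90 + 1 + 1 + 1 = 93 (decimal)
Convert 0b11100 (binary) → 16 + 8 + 4 = 28 (decimal)
Compute 93 × 28 = 2604
2604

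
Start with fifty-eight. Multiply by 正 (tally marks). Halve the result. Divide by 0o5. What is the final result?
Convert fifty-eight (English words) → 58 (decimal)
Start: 58
Convert 正 (tally marks) → 5 (decimal)
58 × 5 = 290
290 ÷ 2 = 145
Convert 0o5 (octal) → 5 (decimal)
145 ÷ 5 = 29
29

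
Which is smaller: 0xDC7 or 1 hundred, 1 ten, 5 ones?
Convert 0xDC7 (hexadecimal) → 13×256 + 12×16 + 7 = 3527 (decimal)
Convert 1 hundred, 1 ten, 5 ones (place-value notation) → 1×100 + 1×10 + 5 = 115 (decimal)
Compare 3527 vs 115: smaller = 115
115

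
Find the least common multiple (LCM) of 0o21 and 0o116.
Convert 0o21 (octal) → 2×8 + 1 = 17 (decimal)
Convert 0o116 (octal) → 1×64 + 1×8 + 6 = 78 (decimal)
Compute lcm(17, 78) = 1326
1326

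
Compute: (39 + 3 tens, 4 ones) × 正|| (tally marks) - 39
Convert 3 tens, 4 ones (place-value notation) → 3×10 + 4 = 34 (decimal)
Convert 正|| (tally marks) → 5 + 2 = 7 (decimal)
Expression in decimal: (39 + 34) × 7 - 39
Parentheses first: 39 + 34 = 73
Multiply: 73 × 7 = 511
Subtract: 511 - 39 = 472
472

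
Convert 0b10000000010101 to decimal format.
Convert 0b10000000010101 (binary) → 8192 + 16 + 4 + 1 = 8213 (decimal)
8213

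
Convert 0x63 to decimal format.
Convert 0x63 (hexadecimal) → 6×16 + 3 = 99 (decimal)
99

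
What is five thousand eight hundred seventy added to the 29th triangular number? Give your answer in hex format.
Convert five thousand eight hundred seventy (English words) → 5×1000 + 8×100 + 70 = 5870 (decimal)
Convert the 29th triangular number (triangular index) → 29×30/2 = 435 (decimal)
Compute 5870 + 435 = 6305
Convert 6305 (decimal) → 6305 = 1×4096 + 8×256 + 10×16 + 1 → 0x18A1 (hexadecimal)
0x18A1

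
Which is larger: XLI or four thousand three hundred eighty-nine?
Convert XLI (Roman numeral) → 40 + 1 = 41 (decimal)
Convert four thousand three hundred eighty-nine (English words) → 4×1000 + 3×100 + 89 = 4389 (decimal)
Compare 41 vs 4389: larger = 4389
4389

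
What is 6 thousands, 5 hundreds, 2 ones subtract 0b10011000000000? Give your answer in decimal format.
Convert 6 thousands, 5 hundreds, 2 ones (place-value notation) → 6×1000 + 5×100 + 2 = 6502 (decimal)
Convert 0b10011000000000 (binary) → 8192 + 1024 + 512 = 9728 (decimal)
Compute 6502 - 9728 = -3226
-3226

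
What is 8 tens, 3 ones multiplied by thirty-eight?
Convert 8 tens, 3 ones (place-value notation) → 8×10 + 3 = 83 (decimal)
Convert thirty-eight (English words) → 38 (decimal)
Compute 83 × 38 = 3154
3154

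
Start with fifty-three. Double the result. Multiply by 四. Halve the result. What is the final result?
Convert fifty-three (English words) → 53 (decimal)
Start: 53
53 × 2 = 106
Convert 四 (Chinese numeral) → 4 (decimal)
106 × 4 = 424
424 ÷ 2 = 212
212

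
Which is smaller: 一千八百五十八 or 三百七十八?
Convert 一千八百五十八 (Chinese numeral) → 1×1000 + 8×100 + 5×10 + 8 = 1858 (decimal)
Convert 三百七十八 (Chinese numeral) → 3×100 + 7×10 + 8 = 378 (decimal)
Compare 1858 vs 378: smaller = 378
378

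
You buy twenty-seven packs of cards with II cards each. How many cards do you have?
Convert II (Roman numeral) → 1 + 1 = 2 (decimal)
Convert twenty-seven (English words) → 27 (decimal)
Compute 2 × 27 = 54
54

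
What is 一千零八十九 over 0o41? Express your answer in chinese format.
Convert 一千零八十九 (Chinese numeral) → 1×1000 + 8×10 + 9 = 1089 (decimal)
Convert 0o41 (octal) → 4×8 + 1 = 33 (decimal)
Compute 1089 ÷ 33 = 33
Convert 33 (decimal) → 33 = 3×10 + 3 → 三十三 (Chinese numeral)
三十三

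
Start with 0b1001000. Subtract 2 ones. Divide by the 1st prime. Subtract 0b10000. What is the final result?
Convert 0b1001000 (binary) → 64 + 8 = 72 (decimal)
Start: 72
Convert 2 ones (place-value notation) → 2 (decimal)
72 - 2 = 70
Convert the 1st prime (prime index) → 2 (decimal)
70 ÷ 2 = 35
Convert 0b10000 (binary) → 16 (decimal)
35 - 16 = 19
19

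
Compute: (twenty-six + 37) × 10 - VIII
Convert twenty-six (English words) → 26 (decimal)
Convert VIII (Roman numeral) → 5 + 1 + 1 + 1 = 8 (decimal)
Expression in decimal: (26 + 37) × 10 - 8
Parentheses first: 26 + 37 = 63
Multiply: 63 × 10 = 630
Subtract: 630 - 8 = 622
622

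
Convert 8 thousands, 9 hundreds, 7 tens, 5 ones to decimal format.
Convert 8 thousands, 9 hundreds, 7 tens, 5 ones (place-value notation) → 8×1000 + 9×100 + 7×10 + 5 = 8975 (decimal)
8975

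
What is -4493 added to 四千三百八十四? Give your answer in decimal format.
Convert 四千三百八十四 (Chinese numeral) → 4×1000 + 3×100 + 8×10 + 4 = 4384 (decimal)
Compute -4493 + 4384 = -109
-109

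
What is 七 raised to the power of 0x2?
Convert 七 (Chinese numeral) → 7 (decimal)
Convert 0x2 (hexadecimal) → 2 (decimal)
Compute 7 ^ 2 = 49
49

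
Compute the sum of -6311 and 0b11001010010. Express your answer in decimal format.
Convert 0b11001010010 (binary) → 1024 + 512 + 64 + 16 + 2 = 1618 (decimal)
Compute -6311 + 1618 = -4693
-4693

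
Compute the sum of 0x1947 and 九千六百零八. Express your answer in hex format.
Convert 0x1947 (hexadecimal) → 1×4096 + 9×256 + 4×16 + 7 = 6471 (decimal)
Convert 九千六百零八 (Chinese numeral) → 9×1000 + 6×100 + 8 = 9608 (decimal)
Compute 6471 + 9608 = 16079
Convert 16079 (decimal) → 16079 = 3×4096 + 14×256 + 12×16 + 15 → 0x3ECF (hexadecimal)
0x3ECF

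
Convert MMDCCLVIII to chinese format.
Convert MMDCCLVIII (Roman numeral) → 1000 + 1000 + 500 + 100 + 100 + 50 + 5 + 1 + 1 + 1 = 2758 (decimal)
Convert 2758 (decimal) → 2758 = 2×1000 + 7×100 + 5×10 + 8 → 二千七百五十八 (Chinese numeral)
二千七百五十八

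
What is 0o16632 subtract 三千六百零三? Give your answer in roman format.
Convert 0o16632 (octal) → 1×4096 + 6×512 + 6×64 + 3×8 + 2 = 7578 (decimal)
Convert 三千六百零三 (Chinese numeral) → 3×1000 + 6×100 + 3 = 3603 (decimal)
Compute 7578 - 3603 = 3975
Convert 3975 (decimal) → 3975 = 1000 + 1000 + 1000 + 900 + 50 + 10 + 10 + 5 → MMMCMLXXV (Roman numeral)
MMMCMLXXV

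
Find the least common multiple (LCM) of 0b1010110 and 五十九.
Convert 0b1010110 (binary) → 64 + 16 + 4 + 2 = 86 (decimal)
Convert 五十九 (Chinese numeral) → 5×10 + 9 = 59 (decimal)
Compute lcm(86, 59) = 5074
5074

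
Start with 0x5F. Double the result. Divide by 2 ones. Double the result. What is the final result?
Convert 0x5F (hexadecimal) → 5×16 + 15 = 95 (decimal)
Start: 95
95 × 2 = 190
Convert 2 ones (place-value notation) → 2 (decimal)
190 ÷ 2 = 95
95 × 2 = 190
190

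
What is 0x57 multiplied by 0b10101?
Convert 0x57 (hexadecimal) → 5×16 + 7 = 87 (decimal)
Convert 0b10101 (binary) → 16 + 4 + 1 = 21 (decimal)
Compute 87 × 21 = 1827
1827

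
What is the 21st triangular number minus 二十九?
The 21st triangular number = 21×22/2 = 231
Convert 二十九 (Chinese numeral) → 2×10 + 9 = 29 (decimal)
Compute 231 - 29 = 202
202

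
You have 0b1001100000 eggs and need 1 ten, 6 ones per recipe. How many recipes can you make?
Convert 0b1001100000 (binary) → 512 + 64 + 32 = 608 (decimal)
Convert 1 ten, 6 ones (place-value notation) → 1×10 + 6 = 16 (decimal)
Compute 608 ÷ 16 = 38
38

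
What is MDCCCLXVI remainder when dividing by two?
Convert MDCCCLXVI (Roman numeral) → 1000 + 500 + 100 + 100 + 100 + 50 + 10 + 5 + 1 = 1866 (decimal)
Convert two (English words) → 2 (decimal)
Compute 1866 mod 2 = 0
0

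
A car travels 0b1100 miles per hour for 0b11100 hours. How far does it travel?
Convert 0b1100 (binary) → 8 + 4 = 12 (decimal)
Convert 0b11100 (binary) → 16 + 8 + 4 = 28 (decimal)
Compute 12 × 28 = 336
336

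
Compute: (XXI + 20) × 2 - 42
Convert XXI (Roman numeral) → 10 + 10 + 1 = 21 (decimal)
Expression in decimal: (21 + 20) × 2 - 42
Parentheses first: 21 + 20 = 41
Multiply: 41 × 2 = 82
Subtract: 82 - 42 = 40
40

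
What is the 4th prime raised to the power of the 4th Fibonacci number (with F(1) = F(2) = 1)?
Convert the 4th prime (prime index) → 7 (decimal)
Convert the 4th Fibonacci number (with F(1) = F(2) = 1) (Fibonacci index) → 1, 1, 2, 3 → 3 (decimal)
Compute 7 ^ 3 = 343
343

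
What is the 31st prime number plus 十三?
The 31st prime number = 127
Convert 十三 (Chinese numeral) → 1×10 + 3 = 13 (decimal)
Compute 127 + 13 = 140
140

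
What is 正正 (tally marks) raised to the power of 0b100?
Convert 正正 (tally marks) → 5 + 5 = 10 (decimal)
Convert 0b100 (binary) → 4 (decimal)
Compute 10 ^ 4 = 10000
10000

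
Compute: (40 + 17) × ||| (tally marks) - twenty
Convert ||| (tally marks) → 3 (decimal)
Convert twenty (English words) → 20 (decimal)
Expression in decimal: (40 + 17) × 3 - 20
Parentheses first: 40 + 17 = 57
Multiply: 57 × 3 = 171
Subtract: 171 - 20 = 151
151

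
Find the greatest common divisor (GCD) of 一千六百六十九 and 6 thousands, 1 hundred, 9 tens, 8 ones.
Convert 一千六百六十九 (Chinese numeral) → 1×1000 + 6×100 + 6×10 + 9 = 1669 (decimal)
Convert 6 thousands, 1 hundred, 9 tens, 8 ones (place-value notation) → 6×1000 + 1×100 + 9×10 + 8 = 6198 (decimal)
Compute gcd(1669, 6198) = 1
1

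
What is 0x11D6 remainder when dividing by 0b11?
Convert 0x11D6 (hexadecimal) → 1×4096 + 1×256 + 13×16 + 6 = 4566 (decimal)
Convert 0b11 (binary) → 2 + 1 = 3 (decimal)
Compute 4566 mod 3 = 0
0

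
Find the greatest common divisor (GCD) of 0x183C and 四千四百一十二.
Convert 0x183C (hexadecimal) → 1×4096 + 8×256 + 3×16 + 12 = 6204 (decimal)
Convert 四千四百一十二 (Chinese numeral) → 4×1000 + 4×100 + 1×10 + 2 = 4412 (decimal)
Compute gcd(6204, 4412) = 4
4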